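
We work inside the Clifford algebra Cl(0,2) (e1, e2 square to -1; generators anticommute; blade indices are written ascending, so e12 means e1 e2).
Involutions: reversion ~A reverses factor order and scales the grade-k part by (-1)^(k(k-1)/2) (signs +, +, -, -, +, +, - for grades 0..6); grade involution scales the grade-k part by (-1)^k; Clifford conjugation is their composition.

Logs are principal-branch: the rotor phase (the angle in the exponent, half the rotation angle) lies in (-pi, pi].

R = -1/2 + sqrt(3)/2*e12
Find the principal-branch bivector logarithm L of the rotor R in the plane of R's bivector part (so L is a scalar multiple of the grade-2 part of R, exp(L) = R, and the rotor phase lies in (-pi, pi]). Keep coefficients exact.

The scalar part of R is -1/2, which pins the rotor phase on the principal branch; dividing the bivector part by the sine of that phase recovers the unit plane, and L is the phase times that plane.
Concretely: cos(phase) = -1/2 gives phase = ±2*pi/3, and since phase/sin(phase) is even the sign is immaterial: L = (phase/sin(phase)) * <R>_2 = (4*sqrt(3)*pi/9) * <R>_2.
Answer: 2*pi/3*e12


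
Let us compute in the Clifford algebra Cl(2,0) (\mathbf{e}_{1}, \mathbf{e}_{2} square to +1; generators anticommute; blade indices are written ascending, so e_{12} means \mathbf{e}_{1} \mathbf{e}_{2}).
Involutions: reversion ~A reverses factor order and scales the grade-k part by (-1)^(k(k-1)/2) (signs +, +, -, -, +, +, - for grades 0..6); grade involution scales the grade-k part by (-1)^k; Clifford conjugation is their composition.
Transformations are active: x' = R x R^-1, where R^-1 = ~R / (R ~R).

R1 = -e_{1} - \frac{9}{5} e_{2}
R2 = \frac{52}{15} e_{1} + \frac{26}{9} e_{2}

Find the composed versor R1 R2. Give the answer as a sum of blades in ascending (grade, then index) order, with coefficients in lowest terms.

Distribute over the terms of R1 (each basis-blade product reordered to ascending indices, repeated generators contracted through their squares):
(-e_{1}) R2 = -\frac{52}{15} - \frac{26}{9} e_{12}
(-\frac{9}{5} e_{2}) R2 = -\frac{26}{5} + \frac{156}{25} e_{12}
Summing the partial products and collecting blades:
Answer: -\frac{26}{3} + \frac{754}{225} e_{12}


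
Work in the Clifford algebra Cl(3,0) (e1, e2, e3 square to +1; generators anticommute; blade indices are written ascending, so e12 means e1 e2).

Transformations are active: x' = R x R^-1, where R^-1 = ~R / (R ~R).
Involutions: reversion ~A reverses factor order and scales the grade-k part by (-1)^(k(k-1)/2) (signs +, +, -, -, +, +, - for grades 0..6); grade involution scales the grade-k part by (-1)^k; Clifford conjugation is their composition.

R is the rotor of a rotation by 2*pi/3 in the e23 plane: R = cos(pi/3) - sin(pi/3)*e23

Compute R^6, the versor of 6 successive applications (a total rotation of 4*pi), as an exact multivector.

Because a rotor carries half the rotation angle, composing 6 copies of this e23-plane rotor multiplies the phase: 6*(pi/3) = 2*pi, hence R^6 = cos(2*pi) - sin(2*pi)*e23.
cos(2*pi) = 1 and sin(2*pi) = 0, so R^6 = 1. The total rotation 4*pi is 2 full turns, so every vector returns to itself, yet the rotor is +1, back on the identity sheet (an even number of 2*pi turns).
Answer: 1


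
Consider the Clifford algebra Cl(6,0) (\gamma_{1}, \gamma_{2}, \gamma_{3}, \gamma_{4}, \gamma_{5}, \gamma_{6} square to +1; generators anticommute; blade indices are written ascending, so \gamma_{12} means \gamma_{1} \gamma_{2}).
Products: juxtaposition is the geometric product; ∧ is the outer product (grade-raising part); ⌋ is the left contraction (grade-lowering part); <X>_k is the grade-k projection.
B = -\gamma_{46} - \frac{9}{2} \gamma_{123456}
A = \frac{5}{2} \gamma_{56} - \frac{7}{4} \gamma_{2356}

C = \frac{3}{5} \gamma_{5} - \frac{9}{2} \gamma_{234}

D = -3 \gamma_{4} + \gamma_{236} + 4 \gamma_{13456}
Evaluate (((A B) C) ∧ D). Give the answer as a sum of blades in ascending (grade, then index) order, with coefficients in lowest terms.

step 1: \frac{63}{8} \gamma_{14} - \frac{5}{2} \gamma_{45} + \frac{45}{4} \gamma_{1234} + \frac{7}{4} \gamma_{2345}
step 2: \frac{405}{8} \gamma_{1} - \frac{3}{2} \gamma_{4} - \frac{63}{8} \gamma_{5} - \frac{567}{16} \gamma_{123} + \frac{189}{40} \gamma_{145} + \frac{21}{20} \gamma_{234} - \frac{45}{4} \gamma_{235} + \frac{27}{4} \gamma_{12345}
step 3: -\frac{1215}{8} \gamma_{14} - \frac{189}{8} \gamma_{45} + \frac{1701}{16} \gamma_{1234} + \frac{405}{8} \gamma_{1236} - \frac{135}{4} \gamma_{2345} - \frac{3}{2} \gamma_{2346} - \frac{63}{8} \gamma_{2356} + \frac{189}{40} \gamma_{123456}
Answer: -\frac{1215}{8} \gamma_{14} - \frac{189}{8} \gamma_{45} + \frac{1701}{16} \gamma_{1234} + \frac{405}{8} \gamma_{1236} - \frac{135}{4} \gamma_{2345} - \frac{3}{2} \gamma_{2346} - \frac{63}{8} \gamma_{2356} + \frac{189}{40} \gamma_{123456}


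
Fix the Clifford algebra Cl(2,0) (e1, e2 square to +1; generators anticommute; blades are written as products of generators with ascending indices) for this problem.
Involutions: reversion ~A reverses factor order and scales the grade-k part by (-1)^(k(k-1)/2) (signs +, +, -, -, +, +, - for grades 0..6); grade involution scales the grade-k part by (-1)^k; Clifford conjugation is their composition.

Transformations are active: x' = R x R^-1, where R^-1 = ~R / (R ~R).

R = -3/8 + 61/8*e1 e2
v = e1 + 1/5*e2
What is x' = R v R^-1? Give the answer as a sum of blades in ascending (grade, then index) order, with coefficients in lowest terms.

~R = -3/8 - 61/8*e1 e2, and R ~R = 1865/32, so R^-1 = ~R / (1865/32).
R v = 23/20*e1 - 77/10*e2
Answer: -9463/9325*e1 - 941/9325*e2


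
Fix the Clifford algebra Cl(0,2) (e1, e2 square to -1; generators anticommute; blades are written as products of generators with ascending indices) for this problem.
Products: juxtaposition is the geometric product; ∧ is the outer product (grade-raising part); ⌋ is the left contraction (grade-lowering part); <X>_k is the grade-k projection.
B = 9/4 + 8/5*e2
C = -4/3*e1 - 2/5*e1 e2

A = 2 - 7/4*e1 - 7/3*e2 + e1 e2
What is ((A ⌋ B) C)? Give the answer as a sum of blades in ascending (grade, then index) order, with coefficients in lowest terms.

step 1: 247/30 + 16/5*e2
step 2: -2758/225*e1 + 73/75*e1 e2
Answer: -2758/225*e1 + 73/75*e1 e2


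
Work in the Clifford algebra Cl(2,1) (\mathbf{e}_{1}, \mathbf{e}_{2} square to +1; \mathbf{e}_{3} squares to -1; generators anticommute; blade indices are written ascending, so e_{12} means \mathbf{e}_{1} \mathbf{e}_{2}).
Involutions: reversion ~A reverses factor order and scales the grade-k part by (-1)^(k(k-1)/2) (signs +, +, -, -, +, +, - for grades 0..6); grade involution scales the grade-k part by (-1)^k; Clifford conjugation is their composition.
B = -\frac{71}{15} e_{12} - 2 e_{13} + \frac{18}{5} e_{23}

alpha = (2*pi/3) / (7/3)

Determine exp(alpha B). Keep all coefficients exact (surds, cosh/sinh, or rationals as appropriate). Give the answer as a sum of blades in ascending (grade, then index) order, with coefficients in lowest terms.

B^2 term by term: the squares give (-\frac{71}{15})^2*(e_{12})^2 + (-2)^2*(e_{13})^2 + (\frac{18}{5})^2*(e_{23})^2 = \frac{5041}{225}*(-1) + 4*(+1) + \frac{324}{25}*(+1) = -\frac{49}{9} (each basis 2-blade squares to minus the product of its generators' squares); cross terms between blades sharing an index anticommute and cancel. So B^2 = -\frac{49}{9}.
B^2 = -\frac{49}{9} — the negative square puts this in the circular regime; l = \frac{7}{3}, alpha*l = \frac{2 \pi}{3}, so exp(alpha B) = cos(\frac{2 \pi}{3}) + (sin(\frac{2 \pi}{3})/(\frac{7}{3}))*B = - \frac{1}{2} + (\frac{3 \sqrt{3}}{14})*B.
Answer: - \frac{1}{2} - \frac{71 \sqrt{3}}{70} e_{12} - \frac{3 \sqrt{3}}{7} e_{13} + \frac{27 \sqrt{3}}{35} e_{23}


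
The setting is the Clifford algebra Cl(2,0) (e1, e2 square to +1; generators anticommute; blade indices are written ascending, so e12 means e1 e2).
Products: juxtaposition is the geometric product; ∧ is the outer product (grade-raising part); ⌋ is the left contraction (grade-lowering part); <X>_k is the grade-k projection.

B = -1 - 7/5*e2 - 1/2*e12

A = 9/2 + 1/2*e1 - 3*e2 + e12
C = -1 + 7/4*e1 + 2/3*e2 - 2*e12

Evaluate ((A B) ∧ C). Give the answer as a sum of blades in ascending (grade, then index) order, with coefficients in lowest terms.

step 1: 1/5 - 17/5*e1 - 71/20*e2 - 79/20*e12
step 2: -1/5 + 15/4*e1 + 221/60*e2 + 1799/240*e12
Answer: -1/5 + 15/4*e1 + 221/60*e2 + 1799/240*e12


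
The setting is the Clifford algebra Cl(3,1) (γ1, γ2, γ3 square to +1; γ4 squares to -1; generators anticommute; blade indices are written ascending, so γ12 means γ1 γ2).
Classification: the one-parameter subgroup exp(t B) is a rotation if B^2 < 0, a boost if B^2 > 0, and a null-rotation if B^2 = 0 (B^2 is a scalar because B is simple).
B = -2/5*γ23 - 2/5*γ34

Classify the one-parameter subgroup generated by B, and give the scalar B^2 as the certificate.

B^2 term by term: the squares give (-2/5)^2*(γ23)^2 + (-2/5)^2*(γ34)^2 = 4/25*(-1) + 4/25*(+1) = 0 (each basis 2-blade squares to minus the product of its generators' squares); cross terms between blades sharing an index anticommute and cancel. So B^2 = 0.
Answer: null-rotation, certificate B^2 = 0. Certificate logic: 0 is a conjugation-invariant scalar, so its sign fixes rotation versus boost versus null-rotation outright.


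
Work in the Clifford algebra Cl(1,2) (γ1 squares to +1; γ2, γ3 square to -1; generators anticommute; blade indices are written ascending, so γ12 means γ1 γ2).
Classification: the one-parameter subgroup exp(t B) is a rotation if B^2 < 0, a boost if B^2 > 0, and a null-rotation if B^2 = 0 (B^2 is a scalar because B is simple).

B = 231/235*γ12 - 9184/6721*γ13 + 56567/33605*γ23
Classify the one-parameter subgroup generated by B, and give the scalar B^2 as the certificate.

B^2 term by term: the squares give (231/235)^2*(γ12)^2 + (-9184/6721)^2*(γ13)^2 + (56567/33605)^2*(γ23)^2 = 53361/55225*(+1) + 84345856/45171841*(+1) + 3199825489/1129296025*(-1) = 0 (each basis 2-blade squares to minus the product of its generators' squares); cross terms between blades sharing an index anticommute and cancel. So B^2 = 0.
Answer: null-rotation, certificate B^2 = 0. One invariant decides it: the square 0 survives every conjugation, and its sign is exactly the classification.


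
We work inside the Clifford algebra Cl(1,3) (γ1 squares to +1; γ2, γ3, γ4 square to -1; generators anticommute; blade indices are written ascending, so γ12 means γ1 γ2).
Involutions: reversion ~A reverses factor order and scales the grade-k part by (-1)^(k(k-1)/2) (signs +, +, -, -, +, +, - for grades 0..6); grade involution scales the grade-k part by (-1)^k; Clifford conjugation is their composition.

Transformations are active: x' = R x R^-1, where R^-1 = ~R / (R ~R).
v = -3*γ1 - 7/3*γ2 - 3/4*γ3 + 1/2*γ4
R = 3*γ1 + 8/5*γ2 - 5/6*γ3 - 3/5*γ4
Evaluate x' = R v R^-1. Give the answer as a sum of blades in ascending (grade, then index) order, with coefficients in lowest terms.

~R = 3*γ1 + 8/5*γ2 - 5/6*γ3 - 3/5*γ4, and R ~R = 4847/900, so R^-1 = ~R / (4847/900).
R v = -671/120 - 11/5*γ12 - 19/4*γ13 - 3/10*γ14 - 283/90*γ23 - 3/5*γ24 - 13/15*γ34
Answer: -15654/4847*γ1 - 14383/14541*γ2 + 48091/19388*γ3 + 7231/9694*γ4


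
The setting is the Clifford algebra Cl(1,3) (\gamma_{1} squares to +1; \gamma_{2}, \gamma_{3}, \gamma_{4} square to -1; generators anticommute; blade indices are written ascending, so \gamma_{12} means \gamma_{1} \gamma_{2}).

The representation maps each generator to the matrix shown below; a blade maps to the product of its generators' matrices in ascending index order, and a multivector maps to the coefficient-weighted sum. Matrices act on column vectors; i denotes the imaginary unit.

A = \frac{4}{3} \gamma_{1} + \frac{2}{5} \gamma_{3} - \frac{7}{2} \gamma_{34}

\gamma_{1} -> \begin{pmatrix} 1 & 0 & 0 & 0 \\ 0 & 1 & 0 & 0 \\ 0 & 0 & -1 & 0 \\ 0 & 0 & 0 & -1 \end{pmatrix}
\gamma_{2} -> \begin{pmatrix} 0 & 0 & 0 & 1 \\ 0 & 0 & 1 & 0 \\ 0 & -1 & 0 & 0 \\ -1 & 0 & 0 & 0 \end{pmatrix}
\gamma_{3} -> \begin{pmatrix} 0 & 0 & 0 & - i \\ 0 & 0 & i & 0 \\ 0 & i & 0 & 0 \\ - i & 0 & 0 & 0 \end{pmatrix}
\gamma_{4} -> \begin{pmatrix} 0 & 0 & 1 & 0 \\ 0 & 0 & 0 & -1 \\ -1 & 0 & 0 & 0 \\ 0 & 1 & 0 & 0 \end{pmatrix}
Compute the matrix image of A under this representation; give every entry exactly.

Bivector images (products of the table entries): rho(\gamma_{34}) = rho(\gamma_{3})rho(\gamma_{4}) = \begin{pmatrix} 0 & - i & 0 & 0 \\ - i & 0 & 0 & 0 \\ 0 & 0 & 0 & - i \\ 0 & 0 & - i & 0 \end{pmatrix}.
M = (\frac{4}{3})*rho(\gamma_{1}) + (\frac{2}{5})*rho(\gamma_{3}) + (-\frac{7}{2})*rho(\gamma_{34}), summed entrywise:
Answer: \begin{pmatrix} \frac{4}{3} & \frac{7 i}{2} & 0 & - \frac{2 i}{5} \\ \frac{7 i}{2} & \frac{4}{3} & \frac{2 i}{5} & 0 \\ 0 & \frac{2 i}{5} & - \frac{4}{3} & \frac{7 i}{2} \\ - \frac{2 i}{5} & 0 & \frac{7 i}{2} & - \frac{4}{3} \end{pmatrix}


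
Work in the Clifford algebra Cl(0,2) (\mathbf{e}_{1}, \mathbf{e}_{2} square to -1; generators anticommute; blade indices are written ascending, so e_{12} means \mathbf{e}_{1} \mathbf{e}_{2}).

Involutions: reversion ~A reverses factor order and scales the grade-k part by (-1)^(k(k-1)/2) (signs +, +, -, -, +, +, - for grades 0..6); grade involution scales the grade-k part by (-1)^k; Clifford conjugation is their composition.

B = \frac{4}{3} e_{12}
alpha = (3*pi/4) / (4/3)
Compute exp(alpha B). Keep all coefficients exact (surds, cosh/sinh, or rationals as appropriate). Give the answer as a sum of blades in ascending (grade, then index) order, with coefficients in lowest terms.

B^2 = (\frac{4}{3})^2*(e_{12})^2 = \frac{16}{9}*(-1) = -\frac{16}{9} (a basis 2-blade squares to minus the product of its generators' squares).
B^2 = -\frac{16}{9} — the series telescopes trigonometrically here: l = \frac{4}{3}, alpha*l = \frac{3 \pi}{4}, so exp(alpha B) = cos(\frac{3 \pi}{4}) + (sin(\frac{3 \pi}{4})/(\frac{4}{3}))*B = - \frac{\sqrt{2}}{2} + (\frac{3 \sqrt{2}}{8})*B.
Answer: - \frac{\sqrt{2}}{2} + \frac{\sqrt{2}}{2} e_{12}


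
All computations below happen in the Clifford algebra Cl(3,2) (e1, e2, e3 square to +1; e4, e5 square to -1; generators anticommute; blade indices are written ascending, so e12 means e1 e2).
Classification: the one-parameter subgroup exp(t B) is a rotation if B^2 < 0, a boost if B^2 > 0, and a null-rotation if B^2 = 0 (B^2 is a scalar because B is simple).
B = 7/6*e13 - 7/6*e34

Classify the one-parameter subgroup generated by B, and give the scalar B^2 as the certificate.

B^2 term by term: the squares give (7/6)^2*(e13)^2 + (-7/6)^2*(e34)^2 = 49/36*(-1) + 49/36*(+1) = 0 (each basis 2-blade squares to minus the product of its generators' squares); cross terms between blades sharing an index anticommute and cancel. So B^2 = 0.
Answer: null-rotation, certificate B^2 = 0. The class reads off the invariant scalar 0 directly.


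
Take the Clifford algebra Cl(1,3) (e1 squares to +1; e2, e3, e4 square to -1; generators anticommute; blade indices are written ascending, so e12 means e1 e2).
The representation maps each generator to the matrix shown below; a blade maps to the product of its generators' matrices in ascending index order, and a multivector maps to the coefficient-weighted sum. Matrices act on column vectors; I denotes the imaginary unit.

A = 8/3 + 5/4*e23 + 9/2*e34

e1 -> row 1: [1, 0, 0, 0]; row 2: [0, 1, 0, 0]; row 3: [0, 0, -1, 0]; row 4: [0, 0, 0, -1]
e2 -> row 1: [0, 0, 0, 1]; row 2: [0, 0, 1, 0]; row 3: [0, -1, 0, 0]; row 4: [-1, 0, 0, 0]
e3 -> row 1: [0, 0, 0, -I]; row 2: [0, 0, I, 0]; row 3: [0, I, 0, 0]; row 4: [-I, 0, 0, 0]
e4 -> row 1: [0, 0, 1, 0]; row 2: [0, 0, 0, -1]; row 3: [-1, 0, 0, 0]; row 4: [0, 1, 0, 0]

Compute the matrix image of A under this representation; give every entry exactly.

Bivector images (products of the table entries): rho(e23) = rho(e2)rho(e3) = row 1: [-I, 0, 0, 0]; row 2: [0, I, 0, 0]; row 3: [0, 0, -I, 0]; row 4: [0, 0, 0, I]; rho(e34) = rho(e3)rho(e4) = row 1: [0, -I, 0, 0]; row 2: [-I, 0, 0, 0]; row 3: [0, 0, 0, -I]; row 4: [0, 0, -I, 0].
M = (8/3)*1 + (5/4)*rho(e23) + (9/2)*rho(e34), summed entrywise (1 is the identity matrix):
Answer: row 1: [8/3 - 5*I/4, -9*I/2, 0, 0]; row 2: [-9*I/2, 8/3 + 5*I/4, 0, 0]; row 3: [0, 0, 8/3 - 5*I/4, -9*I/2]; row 4: [0, 0, -9*I/2, 8/3 + 5*I/4]


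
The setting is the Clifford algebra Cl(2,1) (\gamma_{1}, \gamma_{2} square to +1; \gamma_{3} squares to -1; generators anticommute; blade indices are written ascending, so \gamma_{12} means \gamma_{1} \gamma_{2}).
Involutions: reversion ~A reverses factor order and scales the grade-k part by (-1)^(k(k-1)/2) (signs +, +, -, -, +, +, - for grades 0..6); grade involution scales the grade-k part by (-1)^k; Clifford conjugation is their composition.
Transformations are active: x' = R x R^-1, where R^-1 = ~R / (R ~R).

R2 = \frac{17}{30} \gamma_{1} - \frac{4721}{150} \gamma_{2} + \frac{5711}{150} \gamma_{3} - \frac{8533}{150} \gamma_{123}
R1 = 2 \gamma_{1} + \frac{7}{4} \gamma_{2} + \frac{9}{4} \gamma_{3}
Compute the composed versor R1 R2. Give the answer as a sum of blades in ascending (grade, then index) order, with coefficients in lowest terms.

Distribute over the terms of R1 (each basis-blade product reordered to ascending indices, repeated generators contracted through their squares):
(2 \gamma_{1}) R2 = \frac{17}{15} - \frac{4721}{75} \gamma_{12} + \frac{5711}{75} \gamma_{13} - \frac{8533}{75} \gamma_{23}
(\frac{7}{4} \gamma_{2}) R2 = -\frac{33047}{600} - \frac{119}{120} \gamma_{12} + \frac{59731}{600} \gamma_{13} + \frac{39977}{600} \gamma_{23}
(\frac{9}{4} \gamma_{3}) R2 = -\frac{17133}{200} + \frac{25599}{200} \gamma_{12} - \frac{51}{40} \gamma_{13} + \frac{14163}{200} \gamma_{23}
Summing the partial products and collecting blades:
Answer: -\frac{13961}{100} + \frac{19217}{300} \gamma_{12} + \frac{52327}{300} \gamma_{13} + \frac{2367}{100} \gamma_{23}


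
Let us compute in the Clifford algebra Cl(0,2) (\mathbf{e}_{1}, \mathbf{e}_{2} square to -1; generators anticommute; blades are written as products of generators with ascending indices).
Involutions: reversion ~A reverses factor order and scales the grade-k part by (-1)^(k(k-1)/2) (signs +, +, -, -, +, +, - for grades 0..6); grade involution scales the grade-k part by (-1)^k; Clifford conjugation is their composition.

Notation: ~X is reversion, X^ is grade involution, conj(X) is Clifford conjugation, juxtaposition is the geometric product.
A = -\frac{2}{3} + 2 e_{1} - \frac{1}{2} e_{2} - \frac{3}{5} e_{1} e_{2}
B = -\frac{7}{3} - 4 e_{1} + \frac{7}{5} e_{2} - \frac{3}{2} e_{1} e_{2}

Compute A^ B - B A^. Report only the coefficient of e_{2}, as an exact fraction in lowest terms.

first term: -\frac{362}{45} + \frac{2227}{300} e_{1} - \frac{27}{10} e_{2} + \frac{8}{5} e_{1} e_{2}
second term: -\frac{362}{45} + \frac{2173}{300} e_{1} - \frac{3}{2} e_{2} + \frac{16}{5} e_{1} e_{2}
Answer: -\frac{6}{5}


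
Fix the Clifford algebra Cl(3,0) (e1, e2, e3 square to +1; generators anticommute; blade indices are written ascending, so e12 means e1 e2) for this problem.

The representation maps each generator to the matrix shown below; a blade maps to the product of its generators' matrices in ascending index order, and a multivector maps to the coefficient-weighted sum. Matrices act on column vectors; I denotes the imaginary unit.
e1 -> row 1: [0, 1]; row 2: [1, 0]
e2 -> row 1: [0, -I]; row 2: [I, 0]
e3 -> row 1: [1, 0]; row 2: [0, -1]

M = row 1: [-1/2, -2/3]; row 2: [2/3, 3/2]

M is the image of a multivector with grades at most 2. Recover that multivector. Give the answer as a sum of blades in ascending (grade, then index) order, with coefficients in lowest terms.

Method: 1, rho(e1), rho(e2), rho(e3) form a trace-orthogonal basis of the 2x2 complex matrices (tr(X Y) = 2 if X = Y, else 0), so M = m0*1 + m1*rho(e1) + m2*rho(e2) + m3*rho(e3) with m0 = tr(M)/2 = 1/2, m1 = tr(M rho(e1))/2 = 0, m2 = tr(M rho(e2))/2 = -2*I/3, m3 = tr(M rho(e3))/2 = -1.
Multiplying table entries, the bivector images are rho(e12) = I*rho(e3), rho(e13) = -I*rho(e2), rho(e23) = I*rho(e1); with real blade coefficients the real parts of m0..m3 are the coefficients of 1, e1, e2, e3 and the imaginary parts give the bivectors (e23: Im m1, e13: -Im m2, e12: Im m3).
Answer: 1/2 - e3 + 2/3*e13


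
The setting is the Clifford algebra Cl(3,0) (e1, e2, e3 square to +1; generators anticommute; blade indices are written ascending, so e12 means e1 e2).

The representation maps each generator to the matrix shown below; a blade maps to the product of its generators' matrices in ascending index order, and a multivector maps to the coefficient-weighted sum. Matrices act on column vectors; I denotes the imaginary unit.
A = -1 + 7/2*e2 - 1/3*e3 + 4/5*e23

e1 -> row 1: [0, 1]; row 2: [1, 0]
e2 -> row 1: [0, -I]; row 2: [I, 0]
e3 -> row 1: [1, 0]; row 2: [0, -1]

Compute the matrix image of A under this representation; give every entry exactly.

Bivector images (products of the table entries): rho(e23) = rho(e2)rho(e3) = row 1: [0, I]; row 2: [I, 0].
M = (-1)*1 + (7/2)*rho(e2) + (-1/3)*rho(e3) + (4/5)*rho(e23), summed entrywise (1 is the identity matrix):
Answer: row 1: [-4/3, -27*I/10]; row 2: [43*I/10, -2/3]


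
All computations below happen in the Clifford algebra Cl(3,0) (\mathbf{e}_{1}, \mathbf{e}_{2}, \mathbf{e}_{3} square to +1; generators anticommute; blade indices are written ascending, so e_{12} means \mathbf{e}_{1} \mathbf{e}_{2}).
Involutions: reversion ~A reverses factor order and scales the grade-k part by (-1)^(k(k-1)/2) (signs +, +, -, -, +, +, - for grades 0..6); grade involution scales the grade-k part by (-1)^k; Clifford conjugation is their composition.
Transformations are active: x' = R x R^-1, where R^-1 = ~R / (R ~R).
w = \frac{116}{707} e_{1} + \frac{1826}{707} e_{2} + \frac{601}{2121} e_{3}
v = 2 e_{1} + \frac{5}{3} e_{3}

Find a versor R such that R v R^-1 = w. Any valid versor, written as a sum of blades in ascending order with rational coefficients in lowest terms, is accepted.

Construction: equal norms (both \frac{61}{9}) license R = v + w = \frac{1530}{707} e_{1} + \frac{1826}{707} e_{2} + \frac{4136}{2121} e_{3} — nothing changes along that direction, while (v - w)/2 changes sign, so v maps onto w.
Answer: \frac{1530}{707} e_{1} + \frac{1826}{707} e_{2} + \frac{4136}{2121} e_{3}


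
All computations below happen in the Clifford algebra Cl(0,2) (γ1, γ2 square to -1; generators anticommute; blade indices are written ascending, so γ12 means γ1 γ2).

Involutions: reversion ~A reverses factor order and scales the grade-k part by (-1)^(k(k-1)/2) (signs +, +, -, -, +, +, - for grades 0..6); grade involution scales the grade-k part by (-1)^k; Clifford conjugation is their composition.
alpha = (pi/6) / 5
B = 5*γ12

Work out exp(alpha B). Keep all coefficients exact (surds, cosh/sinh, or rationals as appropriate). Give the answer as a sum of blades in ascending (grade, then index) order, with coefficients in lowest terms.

B^2 = (5)^2*(γ12)^2 = 25*(-1) = -25 (a basis 2-blade squares to minus the product of its generators' squares).
B^2 = -25 — the series telescopes trigonometrically here: l = 5, alpha*l = pi/6, so exp(alpha B) = cos(pi/6) + (sin(pi/6)/5)*B = sqrt(3)/2 + (1/10)*B.
Answer: sqrt(3)/2 + 1/2*γ12


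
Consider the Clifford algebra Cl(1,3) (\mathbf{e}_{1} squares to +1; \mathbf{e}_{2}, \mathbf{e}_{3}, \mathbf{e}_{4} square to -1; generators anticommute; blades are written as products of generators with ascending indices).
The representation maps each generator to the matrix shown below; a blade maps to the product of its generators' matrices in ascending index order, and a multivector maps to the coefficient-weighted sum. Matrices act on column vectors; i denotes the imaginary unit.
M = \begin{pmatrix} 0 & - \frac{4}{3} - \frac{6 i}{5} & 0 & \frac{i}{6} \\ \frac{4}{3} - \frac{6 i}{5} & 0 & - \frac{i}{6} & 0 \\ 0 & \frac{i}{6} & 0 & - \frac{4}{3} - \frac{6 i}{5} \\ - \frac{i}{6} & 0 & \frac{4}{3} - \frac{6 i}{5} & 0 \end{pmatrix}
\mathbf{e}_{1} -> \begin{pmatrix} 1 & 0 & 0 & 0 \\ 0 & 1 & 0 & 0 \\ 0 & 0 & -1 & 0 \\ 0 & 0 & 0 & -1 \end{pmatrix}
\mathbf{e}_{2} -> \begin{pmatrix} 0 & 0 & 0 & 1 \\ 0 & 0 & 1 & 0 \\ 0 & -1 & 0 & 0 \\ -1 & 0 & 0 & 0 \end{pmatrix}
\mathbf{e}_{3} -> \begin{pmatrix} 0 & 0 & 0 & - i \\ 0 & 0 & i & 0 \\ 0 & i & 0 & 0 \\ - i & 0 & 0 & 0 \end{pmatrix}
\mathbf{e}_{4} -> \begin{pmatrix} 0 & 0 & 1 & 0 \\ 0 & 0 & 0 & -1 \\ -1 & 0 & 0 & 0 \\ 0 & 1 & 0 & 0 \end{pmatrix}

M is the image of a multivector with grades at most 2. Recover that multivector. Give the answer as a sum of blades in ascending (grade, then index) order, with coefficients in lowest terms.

Method: the blade images are trace-orthogonal — tr(rho(e_A) rho(e_B)^-1) = 4 if A = B and 0 otherwise — and rho(e_A)^-1 = (e_A)^2 * rho(e_A) with (e_A)^2 = +1 or -1, so the coefficient of e_A in the preimage is (e_A)^2 * tr(M rho(e_A))/4.
Nonzero projections over blades of grade <= 2: e_{1} e_{3}: (e_{1} e_{3})^2 = +1, tr(M rho(e_{1} e_{3})) = - \frac{2}{3}, coefficient -\frac{1}{6}; e_{2} e_{4}: (e_{2} e_{4})^2 = -1, tr(M rho(e_{2} e_{4})) = \frac{16}{3}, coefficient -\frac{4}{3}; e_{3} e_{4}: (e_{3} e_{4})^2 = -1, tr(M rho(e_{3} e_{4})) = - \frac{24}{5}, coefficient \frac{6}{5}. Every other blade of grade <= 2 projects to 0.
Answer: -\frac{1}{6} e_{1} e_{3} - \frac{4}{3} e_{2} e_{4} + \frac{6}{5} e_{3} e_{4}


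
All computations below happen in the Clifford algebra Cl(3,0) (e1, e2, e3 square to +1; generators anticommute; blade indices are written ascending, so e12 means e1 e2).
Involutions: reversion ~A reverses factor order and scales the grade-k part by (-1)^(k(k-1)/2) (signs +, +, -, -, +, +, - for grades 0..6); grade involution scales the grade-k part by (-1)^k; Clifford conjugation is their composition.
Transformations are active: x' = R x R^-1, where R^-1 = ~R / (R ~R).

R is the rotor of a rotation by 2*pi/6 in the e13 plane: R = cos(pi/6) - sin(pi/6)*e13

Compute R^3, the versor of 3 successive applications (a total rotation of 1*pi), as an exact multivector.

Rotor phase runs at HALF the rotation angle; powers of one rotor simply add phase, so after 3 steps in e13 the phase is 3*pi/6 = pi/2 and R^3 = cos(pi/2) - sin(pi/2)*e13.
cos(pi/2) = 0 and sin(pi/2) = 1, so R^3 = -e13. The net rotation is 1*pi; the rotor keeps the half-angle phase exactly.
Answer: -e13


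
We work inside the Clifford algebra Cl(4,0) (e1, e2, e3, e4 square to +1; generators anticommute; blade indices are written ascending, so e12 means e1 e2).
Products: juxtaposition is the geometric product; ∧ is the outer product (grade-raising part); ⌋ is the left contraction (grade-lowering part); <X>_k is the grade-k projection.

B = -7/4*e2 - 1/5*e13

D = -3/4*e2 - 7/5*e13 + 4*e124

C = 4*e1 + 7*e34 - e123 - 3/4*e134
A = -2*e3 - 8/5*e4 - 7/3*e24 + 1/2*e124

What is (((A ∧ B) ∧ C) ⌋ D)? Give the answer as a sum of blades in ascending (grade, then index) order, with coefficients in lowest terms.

step 1: -7/2*e23 - 14/5*e24 + 8/25*e134 - 7/15*e1234
step 2: -14*e123 - 56/5*e124
step 3: 224/5
Answer: 224/5


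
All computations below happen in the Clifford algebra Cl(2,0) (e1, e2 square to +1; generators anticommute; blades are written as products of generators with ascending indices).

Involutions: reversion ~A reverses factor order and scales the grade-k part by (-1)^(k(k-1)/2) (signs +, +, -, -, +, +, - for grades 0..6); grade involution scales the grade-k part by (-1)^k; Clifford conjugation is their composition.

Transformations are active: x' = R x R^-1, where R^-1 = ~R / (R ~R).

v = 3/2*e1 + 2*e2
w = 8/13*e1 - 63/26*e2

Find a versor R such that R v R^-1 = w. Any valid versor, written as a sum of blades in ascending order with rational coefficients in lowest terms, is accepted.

Since q(v) = q(w) = 25/4, the sum R = v + w = 55/26*e1 - 11/26*e2 does the job whenever invertible.
Answer: 55/26*e1 - 11/26*e2


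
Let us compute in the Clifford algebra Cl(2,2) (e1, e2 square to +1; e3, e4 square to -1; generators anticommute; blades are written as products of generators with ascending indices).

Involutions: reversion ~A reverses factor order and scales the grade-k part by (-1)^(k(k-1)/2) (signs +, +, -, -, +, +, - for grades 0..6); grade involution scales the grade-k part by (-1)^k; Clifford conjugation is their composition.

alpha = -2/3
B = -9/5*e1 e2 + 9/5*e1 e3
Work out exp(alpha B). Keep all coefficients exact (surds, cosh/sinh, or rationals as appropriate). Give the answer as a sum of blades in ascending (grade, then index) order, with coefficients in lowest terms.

B^2 term by term: the squares give (-9/5)^2*(e1 e2)^2 + (9/5)^2*(e1 e3)^2 = 81/25*(-1) + 81/25*(+1) = 0 (each basis 2-blade squares to minus the product of its generators' squares); cross terms between blades sharing an index anticommute and cancel. So B^2 = 0.
B^2 = 0, and the exponential is exactly linear here: exp(alpha B) = 1 + alpha B (parabolic case).
Answer: 1 + 6/5*e1 e2 - 6/5*e1 e3


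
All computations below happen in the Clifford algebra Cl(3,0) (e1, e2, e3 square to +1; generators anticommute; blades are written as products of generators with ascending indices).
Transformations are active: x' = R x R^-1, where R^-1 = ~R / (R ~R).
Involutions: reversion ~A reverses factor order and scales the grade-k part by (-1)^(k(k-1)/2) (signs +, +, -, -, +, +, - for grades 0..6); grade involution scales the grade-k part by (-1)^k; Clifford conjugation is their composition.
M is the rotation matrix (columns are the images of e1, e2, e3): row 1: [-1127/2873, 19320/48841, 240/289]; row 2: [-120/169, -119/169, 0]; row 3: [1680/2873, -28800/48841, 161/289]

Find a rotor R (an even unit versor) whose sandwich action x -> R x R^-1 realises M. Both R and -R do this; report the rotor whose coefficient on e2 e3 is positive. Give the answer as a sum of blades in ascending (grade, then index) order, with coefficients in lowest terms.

Method: write R = a + b12*e1 e2 + b13*e1 e3 + b23*e2 e3 with a^2 + b12^2 + b13^2 + b23^2 = 1 (so R^-1 = ~R). Expanding the columns R e_j ~R gives tr M = 4a^2 - 1 and, from the antisymmetric part, M21 - M12 = -4a*b12, M13 - M31 = 4a*b13, M32 - M23 = -4a*b23.
Here tr M = -26341/48841, so a^2 = (1 + tr M)/4 = 5625/48841 and a = ±75/221. Taking a = 75/221: M21 - M12 = -54000/48841, M13 - M31 = 12000/48841, M32 - M23 = -28800/48841, giving b12 = 180/221, b13 = 40/221, b23 = 96/221, i.e. R = 75/221 + 180/221*e1 e2 + 40/221*e1 e3 + 96/221*e2 e3.
Its e2 e3 coefficient is already positive.
Answer: 75/221 + 180/221*e1 e2 + 40/221*e1 e3 + 96/221*e2 e3. Why the constraint matters: R and -R act identically through the sandwich — M has trace -26341/48841 either way — so only the sign condition on e2 e3 picks one of the two preimages.


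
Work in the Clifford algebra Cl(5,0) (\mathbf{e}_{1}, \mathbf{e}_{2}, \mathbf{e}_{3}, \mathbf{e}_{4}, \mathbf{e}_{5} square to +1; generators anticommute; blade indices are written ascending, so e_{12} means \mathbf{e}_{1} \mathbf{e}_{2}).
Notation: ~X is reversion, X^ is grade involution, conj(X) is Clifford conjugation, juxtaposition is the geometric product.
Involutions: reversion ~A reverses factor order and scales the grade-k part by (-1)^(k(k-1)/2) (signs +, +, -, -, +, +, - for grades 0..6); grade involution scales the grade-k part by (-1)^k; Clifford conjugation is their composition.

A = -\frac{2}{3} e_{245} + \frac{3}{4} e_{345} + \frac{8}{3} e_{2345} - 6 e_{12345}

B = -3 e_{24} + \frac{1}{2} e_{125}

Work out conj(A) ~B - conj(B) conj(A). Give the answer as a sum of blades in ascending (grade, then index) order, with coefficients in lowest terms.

first term: 2 e_{5} - \frac{1}{3} e_{14} + 3 e_{34} + 8 e_{35} + \frac{4}{3} e_{134} + 18 e_{135} + \frac{9}{4} e_{235} - \frac{3}{8} e_{1234}
second term: 2 e_{5} - \frac{1}{3} e_{14} - 3 e_{34} + 8 e_{35} - \frac{4}{3} e_{134} + 18 e_{135} - \frac{9}{4} e_{235} + \frac{3}{8} e_{1234}
Answer: 6 e_{34} + \frac{8}{3} e_{134} + \frac{9}{2} e_{235} - \frac{3}{4} e_{1234}


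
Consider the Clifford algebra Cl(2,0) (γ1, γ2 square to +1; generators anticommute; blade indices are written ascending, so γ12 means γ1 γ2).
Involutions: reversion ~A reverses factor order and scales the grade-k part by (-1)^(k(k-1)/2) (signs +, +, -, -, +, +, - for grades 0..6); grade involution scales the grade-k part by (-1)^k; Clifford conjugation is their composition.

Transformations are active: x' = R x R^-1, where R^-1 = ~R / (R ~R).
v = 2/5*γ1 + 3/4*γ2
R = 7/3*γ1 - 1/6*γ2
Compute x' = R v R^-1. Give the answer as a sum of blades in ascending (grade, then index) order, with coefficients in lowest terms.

~R = 7/3*γ1 - 1/6*γ2, and R ~R = 197/36, so R^-1 = ~R / (197/36).
R v = 97/120 + 109/60*γ12
Answer: 57/197*γ1 - 3149/3940*γ2


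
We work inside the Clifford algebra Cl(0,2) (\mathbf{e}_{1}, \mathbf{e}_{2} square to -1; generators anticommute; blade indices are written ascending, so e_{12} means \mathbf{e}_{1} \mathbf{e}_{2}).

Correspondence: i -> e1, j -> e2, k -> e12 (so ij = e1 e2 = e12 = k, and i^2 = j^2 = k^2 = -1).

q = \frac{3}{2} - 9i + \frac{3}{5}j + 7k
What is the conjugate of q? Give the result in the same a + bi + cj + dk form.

In blades: q = \frac{3}{2} - 9 e_{1} + \frac{3}{5} e_{2} + 7 e_{12}.
Conjugation here is Clifford conjugation: the scalar is fixed and the grade-1 and grade-2 blades all flip sign, giving \frac{3}{2} + 9 e_{1} - \frac{3}{5} e_{2} - 7 e_{12}; translating back:
Answer: \frac{3}{2} + 9i - \frac{3}{5}j - 7k


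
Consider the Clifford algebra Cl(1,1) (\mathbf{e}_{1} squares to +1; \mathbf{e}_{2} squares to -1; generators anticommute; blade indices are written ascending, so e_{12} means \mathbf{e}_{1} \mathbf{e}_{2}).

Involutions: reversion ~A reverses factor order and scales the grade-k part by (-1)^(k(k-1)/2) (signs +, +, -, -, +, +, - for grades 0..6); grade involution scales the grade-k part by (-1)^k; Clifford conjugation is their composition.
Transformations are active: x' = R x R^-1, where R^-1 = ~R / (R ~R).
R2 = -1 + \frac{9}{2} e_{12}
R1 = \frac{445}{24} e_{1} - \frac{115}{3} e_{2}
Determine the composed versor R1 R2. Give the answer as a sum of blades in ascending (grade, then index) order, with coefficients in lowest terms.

Distribute over the terms of R1 (each basis-blade product reordered to ascending indices, repeated generators contracted through their squares):
(\frac{445}{24} e_{1}) R2 = -\frac{445}{24} e_{1} + \frac{1335}{16} e_{2}
(-\frac{115}{3} e_{2}) R2 = -\frac{345}{2} e_{1} + \frac{115}{3} e_{2}
Summing the partial products and collecting blades:
Answer: -\frac{4585}{24} e_{1} + \frac{5845}{48} e_{2}


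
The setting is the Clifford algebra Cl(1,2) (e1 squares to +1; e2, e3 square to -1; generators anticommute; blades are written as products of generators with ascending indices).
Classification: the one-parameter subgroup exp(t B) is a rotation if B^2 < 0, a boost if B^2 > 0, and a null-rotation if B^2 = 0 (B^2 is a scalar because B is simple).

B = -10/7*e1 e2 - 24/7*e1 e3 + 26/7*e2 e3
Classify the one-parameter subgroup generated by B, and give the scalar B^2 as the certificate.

B^2 term by term: the squares give (-10/7)^2*(e1 e2)^2 + (-24/7)^2*(e1 e3)^2 + (26/7)^2*(e2 e3)^2 = 100/49*(+1) + 576/49*(+1) + 676/49*(-1) = 0 (each basis 2-blade squares to minus the product of its generators' squares); cross terms between blades sharing an index anticommute and cancel. So B^2 = 0.
Answer: null-rotation, certificate B^2 = 0. No conjugation can change B^2 = 0; the sign gives the class.


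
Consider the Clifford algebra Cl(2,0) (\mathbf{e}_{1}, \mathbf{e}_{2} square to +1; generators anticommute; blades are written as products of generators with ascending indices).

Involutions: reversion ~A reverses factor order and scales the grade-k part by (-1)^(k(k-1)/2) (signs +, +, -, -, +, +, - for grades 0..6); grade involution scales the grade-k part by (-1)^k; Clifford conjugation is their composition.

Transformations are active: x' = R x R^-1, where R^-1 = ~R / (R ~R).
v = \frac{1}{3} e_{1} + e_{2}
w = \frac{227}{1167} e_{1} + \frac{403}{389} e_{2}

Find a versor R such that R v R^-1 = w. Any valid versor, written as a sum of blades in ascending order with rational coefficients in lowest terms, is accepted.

Why this works: both vectors square to \frac{10}{9}, so q(v) = q(w) and R = v + w = \frac{616}{1167} e_{1} + \frac{792}{389} e_{2} carries v to w — its own direction survives, the complement (v - w)/2 flips.
Answer: \frac{616}{1167} e_{1} + \frac{792}{389} e_{2}


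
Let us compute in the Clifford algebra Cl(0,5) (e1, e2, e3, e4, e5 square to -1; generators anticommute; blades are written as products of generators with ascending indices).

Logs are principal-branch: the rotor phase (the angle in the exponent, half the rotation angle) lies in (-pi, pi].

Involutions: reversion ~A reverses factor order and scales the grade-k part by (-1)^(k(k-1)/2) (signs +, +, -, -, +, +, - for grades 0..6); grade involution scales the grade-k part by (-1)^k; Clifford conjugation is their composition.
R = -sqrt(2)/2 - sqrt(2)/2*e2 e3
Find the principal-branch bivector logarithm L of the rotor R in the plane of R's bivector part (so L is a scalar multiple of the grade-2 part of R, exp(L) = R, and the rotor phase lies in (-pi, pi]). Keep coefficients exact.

The scalar part of R is -sqrt(2)/2, and that scalar determines the rotor phase on the principal branch; recovering the unit plane as bivector-part over sine of the phase gives L = phase * plane.
Concretely: cos(phase) = -sqrt(2)/2 gives phase = ±3*pi/4, and since phase/sin(phase) is even the sign is immaterial: L = (phase/sin(phase)) * <R>_2 = (3*sqrt(2)*pi/4) * <R>_2.
Answer: -3*pi/4*e2 e3


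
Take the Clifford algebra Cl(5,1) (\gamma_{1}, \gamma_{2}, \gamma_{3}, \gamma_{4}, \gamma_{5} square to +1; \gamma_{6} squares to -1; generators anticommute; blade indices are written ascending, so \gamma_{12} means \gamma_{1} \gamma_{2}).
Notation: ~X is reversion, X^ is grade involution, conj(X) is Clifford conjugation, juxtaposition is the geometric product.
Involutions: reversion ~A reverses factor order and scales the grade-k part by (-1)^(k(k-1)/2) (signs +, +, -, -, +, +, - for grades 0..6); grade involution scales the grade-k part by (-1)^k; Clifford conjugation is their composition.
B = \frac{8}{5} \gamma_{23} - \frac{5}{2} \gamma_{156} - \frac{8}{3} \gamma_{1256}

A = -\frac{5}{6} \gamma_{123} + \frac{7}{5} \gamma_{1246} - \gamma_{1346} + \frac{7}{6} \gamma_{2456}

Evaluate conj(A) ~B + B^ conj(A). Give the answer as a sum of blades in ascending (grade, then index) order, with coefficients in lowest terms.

first term: -\frac{4}{3} \gamma_{1} + \frac{28}{9} \gamma_{14} + \frac{56}{15} \gamma_{45} + \frac{35}{12} \gamma_{124} - \frac{7}{2} \gamma_{245} + \frac{5}{2} \gamma_{345} - \frac{20}{9} \gamma_{356} - \frac{8}{5} \gamma_{1246} - \frac{56}{25} \gamma_{1346} + \frac{8}{3} \gamma_{2345} - \frac{25}{12} \gamma_{2356} - \frac{28}{15} \gamma_{3456}
second term: \frac{4}{3} \gamma_{1} - \frac{28}{9} \gamma_{14} - \frac{56}{15} \gamma_{45} + \frac{35}{12} \gamma_{124} - \frac{7}{2} \gamma_{245} + \frac{5}{2} \gamma_{345} - \frac{20}{9} \gamma_{356} - \frac{8}{5} \gamma_{1246} - \frac{56}{25} \gamma_{1346} + \frac{8}{3} \gamma_{2345} - \frac{25}{12} \gamma_{2356} - \frac{28}{15} \gamma_{3456}
Answer: \frac{35}{6} \gamma_{124} - 7 \gamma_{245} + 5 \gamma_{345} - \frac{40}{9} \gamma_{356} - \frac{16}{5} \gamma_{1246} - \frac{112}{25} \gamma_{1346} + \frac{16}{3} \gamma_{2345} - \frac{25}{6} \gamma_{2356} - \frac{56}{15} \gamma_{3456}


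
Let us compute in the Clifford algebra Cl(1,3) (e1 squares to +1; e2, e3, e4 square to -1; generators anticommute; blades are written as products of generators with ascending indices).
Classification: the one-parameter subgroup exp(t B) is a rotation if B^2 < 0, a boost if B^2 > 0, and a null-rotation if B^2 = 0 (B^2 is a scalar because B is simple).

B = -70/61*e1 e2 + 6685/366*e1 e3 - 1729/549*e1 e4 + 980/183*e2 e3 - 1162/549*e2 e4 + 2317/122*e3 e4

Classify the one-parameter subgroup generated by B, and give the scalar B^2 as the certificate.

B^2 term by term: the squares give (-70/61)^2*(e1 e2)^2 + (6685/366)^2*(e1 e3)^2 + (-1729/549)^2*(e1 e4)^2 + (980/183)^2*(e2 e3)^2 + (-1162/549)^2*(e2 e4)^2 + (2317/122)^2*(e3 e4)^2 = 4900/3721*(+1) + 44689225/133956*(+1) + 2989441/301401*(+1) + 960400/33489*(-1) + 1350244/301401*(-1) + 5368489/14884*(-1) = -49 (each basis 2-blade squares to minus the product of its generators' squares); cross terms between blades sharing an index anticommute and cancel; the commuting (index-disjoint) pairs give grade-4 terms 2*c*c'*(blade product), which cancel blade by blade — e1 e2 e3 e4: -162190/3721 + 7767970/100467 - 3388840/100467 = 0 — confirming B is simple. So B^2 = -49.
Answer: rotation, certificate B^2 = -49. Why this suffices: the scalar -49 survives any versor conjugation, so its sign alone determines the class however B is presented.
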